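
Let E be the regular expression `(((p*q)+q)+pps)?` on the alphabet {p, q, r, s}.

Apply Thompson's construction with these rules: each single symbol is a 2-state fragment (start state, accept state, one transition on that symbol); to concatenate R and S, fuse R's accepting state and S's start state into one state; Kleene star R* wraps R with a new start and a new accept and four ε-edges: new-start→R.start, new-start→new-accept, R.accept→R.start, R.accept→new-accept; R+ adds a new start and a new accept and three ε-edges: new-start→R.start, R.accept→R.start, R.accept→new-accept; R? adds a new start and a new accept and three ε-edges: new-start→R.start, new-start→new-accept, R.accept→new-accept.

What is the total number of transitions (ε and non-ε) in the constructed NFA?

19

Recursing over subexpressions:
Each of the 6 symbol leaves contributes 1 transition (1 symbol, 0 ε).
  p* : 5 transitions (1 symbol, 4 ε)
  p*q : 6 transitions (2 symbol, 4 ε)
  (p*q)+ : 9 transitions (2 symbol, 7 ε)
  (p*q)+q : 10 transitions (3 symbol, 7 ε)
  ((p*q)+q)+ : 13 transitions (3 symbol, 10 ε)
  ((p*q)+q)+pps : 16 transitions (6 symbol, 10 ε)
  (((p*q)+q)+pps)? : 19 transitions (6 symbol, 13 ε)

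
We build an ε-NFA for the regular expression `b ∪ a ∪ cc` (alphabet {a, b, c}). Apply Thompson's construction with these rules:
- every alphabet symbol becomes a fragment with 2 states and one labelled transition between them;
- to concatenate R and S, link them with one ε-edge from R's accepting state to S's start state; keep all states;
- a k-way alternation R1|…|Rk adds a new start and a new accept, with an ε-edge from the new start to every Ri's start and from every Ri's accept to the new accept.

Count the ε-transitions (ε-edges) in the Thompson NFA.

7

Bottom-up over the parse tree:
Each of the 4 symbol leaves contributes 0 ε-transitions.
  cc — 1 ε-transition
  b ∪ a ∪ cc — 7 ε-transitions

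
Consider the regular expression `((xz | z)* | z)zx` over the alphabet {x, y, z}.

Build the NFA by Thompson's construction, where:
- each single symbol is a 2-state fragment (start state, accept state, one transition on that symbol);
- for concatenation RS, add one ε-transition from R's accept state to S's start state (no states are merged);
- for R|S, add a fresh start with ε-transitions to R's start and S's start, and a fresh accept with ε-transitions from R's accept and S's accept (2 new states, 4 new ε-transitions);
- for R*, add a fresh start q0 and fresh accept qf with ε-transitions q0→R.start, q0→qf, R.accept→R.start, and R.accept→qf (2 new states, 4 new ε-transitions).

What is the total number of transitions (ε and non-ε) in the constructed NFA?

21

Building bottom-up:
Each of the 6 symbol leaves contributes 1 transition (1 symbol, 0 ε).
  xz : 3 transitions (2 symbol, 1 ε)
  xz | z : 8 transitions (3 symbol, 5 ε)
  (xz | z)* : 12 transitions (3 symbol, 9 ε)
  (xz | z)* | z : 17 transitions (4 symbol, 13 ε)
  ((xz | z)* | z)zx : 21 transitions (6 symbol, 15 ε)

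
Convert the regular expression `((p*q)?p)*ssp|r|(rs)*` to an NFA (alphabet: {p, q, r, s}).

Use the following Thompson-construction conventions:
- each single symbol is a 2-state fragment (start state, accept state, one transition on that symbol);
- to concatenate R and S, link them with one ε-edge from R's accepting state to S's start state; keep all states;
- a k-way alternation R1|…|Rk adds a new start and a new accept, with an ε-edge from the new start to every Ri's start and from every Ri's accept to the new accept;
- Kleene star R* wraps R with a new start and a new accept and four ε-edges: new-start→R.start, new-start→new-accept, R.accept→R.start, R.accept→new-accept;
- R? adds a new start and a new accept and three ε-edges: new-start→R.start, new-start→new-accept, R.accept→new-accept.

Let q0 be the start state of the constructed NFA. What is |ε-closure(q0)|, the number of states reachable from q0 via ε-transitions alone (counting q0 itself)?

16

Let C(F) = |ε-closure(F.start)| within fragment F, and note whether F accepts ε. Symbol fragments have C = 1 and do not accept ε. Then:
  p* → new start has ε-edges to the inner start and to the new accept, so |ε-closure| = 2 + 1 = 3
  p*q → |ε-closure| = 3 + 1 = 4 (closure spills across the concat boundary because the left factor accepts ε)
  (p*q)? → |ε-closure| = 1 (new start) + 4 (body) + 1 (new accept, via ε) = 6
  (p*q)?p → |ε-closure| = 6 + 1 = 7 (closure spills across the concat boundary because the left factor accepts ε)
  ((p*q)?p)* → new start has ε-edges to the inner start and to the new accept, so |ε-closure| = 2 + 7 = 9
  ((p*q)?p)*ssp → |ε-closure| = 9 + 1 = 10 (closure spills across the concat boundary because the left factor accepts ε)
  rs → |ε-closure| equals the left operand's closure size = 1 (its accept is not ε-reachable, so the closure stops there)
  (rs)* → the star's fresh start ε-reaches both the body's start and the fresh accept: |ε-closure| = 2 + 1 = 3
  ((p*q)?p)*ssp|r|(rs)* → new start ε-reaches every alternative's start; at least one alternative accepts ε, so the union's new accept is reached too: |ε-closure| = 1 + 10 + 1 + 3 + 1 = 16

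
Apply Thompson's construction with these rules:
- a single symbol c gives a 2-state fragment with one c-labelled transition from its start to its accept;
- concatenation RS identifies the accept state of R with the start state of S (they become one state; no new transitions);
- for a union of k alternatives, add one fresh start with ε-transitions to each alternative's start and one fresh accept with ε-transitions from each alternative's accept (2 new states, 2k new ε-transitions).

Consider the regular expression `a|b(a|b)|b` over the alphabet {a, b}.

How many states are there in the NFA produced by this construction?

13

Building bottom-up:
Each of the 5 symbol leaves contributes a 2-state fragment.
  a|b → 6 states
  b(a|b) → 7 states
  a|b(a|b)|b → 13 states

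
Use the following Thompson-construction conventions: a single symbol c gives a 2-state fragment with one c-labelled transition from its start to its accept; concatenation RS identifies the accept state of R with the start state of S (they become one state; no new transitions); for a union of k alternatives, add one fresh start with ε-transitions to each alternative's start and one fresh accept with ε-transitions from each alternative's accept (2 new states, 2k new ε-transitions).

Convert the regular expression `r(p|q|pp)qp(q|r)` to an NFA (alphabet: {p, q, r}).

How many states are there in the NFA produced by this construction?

Recursing over subexpressions:
Each of the 9 symbol leaves contributes a 2-state fragment.
  pp = 3 states
  p|q|pp = 9 states
  q|r = 6 states
  r(p|q|pp)qp(q|r) = 17 states

17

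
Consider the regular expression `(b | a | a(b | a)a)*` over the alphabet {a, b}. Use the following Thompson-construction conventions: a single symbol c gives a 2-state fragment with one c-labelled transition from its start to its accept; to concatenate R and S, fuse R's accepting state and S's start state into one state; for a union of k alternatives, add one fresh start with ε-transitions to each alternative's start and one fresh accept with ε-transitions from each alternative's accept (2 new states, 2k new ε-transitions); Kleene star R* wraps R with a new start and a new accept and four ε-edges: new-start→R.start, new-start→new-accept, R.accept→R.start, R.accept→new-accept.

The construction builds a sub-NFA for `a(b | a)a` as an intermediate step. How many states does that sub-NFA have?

Fragment for `a(b | a)a`:
Each of the 4 symbol leaves contributes a 2-state fragment.
  b | a = 6 states
  a(b | a)a = 8 states

8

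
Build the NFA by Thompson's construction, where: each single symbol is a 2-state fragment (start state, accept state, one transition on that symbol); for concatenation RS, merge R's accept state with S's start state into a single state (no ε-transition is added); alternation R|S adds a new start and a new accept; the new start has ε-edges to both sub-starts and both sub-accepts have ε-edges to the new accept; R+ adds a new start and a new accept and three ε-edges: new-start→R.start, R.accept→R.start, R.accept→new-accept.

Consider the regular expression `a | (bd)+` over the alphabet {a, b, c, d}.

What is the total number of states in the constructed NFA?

9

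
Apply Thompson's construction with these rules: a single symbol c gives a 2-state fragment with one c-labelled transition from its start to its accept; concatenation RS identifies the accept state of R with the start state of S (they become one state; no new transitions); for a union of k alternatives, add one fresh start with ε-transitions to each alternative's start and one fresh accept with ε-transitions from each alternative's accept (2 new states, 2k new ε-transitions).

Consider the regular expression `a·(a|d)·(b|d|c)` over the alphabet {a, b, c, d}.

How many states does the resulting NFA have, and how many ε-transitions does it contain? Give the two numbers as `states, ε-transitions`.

14, 10

Per subexpression:
Each of the 6 symbol leaves contributes 2 states and 0 ε-transitions.
  a|d — 6 states, 4 ε-transitions
  b|d|c — 8 states, 6 ε-transitions
  a·(a|d)·(b|d|c) — 14 states, 10 ε-transitions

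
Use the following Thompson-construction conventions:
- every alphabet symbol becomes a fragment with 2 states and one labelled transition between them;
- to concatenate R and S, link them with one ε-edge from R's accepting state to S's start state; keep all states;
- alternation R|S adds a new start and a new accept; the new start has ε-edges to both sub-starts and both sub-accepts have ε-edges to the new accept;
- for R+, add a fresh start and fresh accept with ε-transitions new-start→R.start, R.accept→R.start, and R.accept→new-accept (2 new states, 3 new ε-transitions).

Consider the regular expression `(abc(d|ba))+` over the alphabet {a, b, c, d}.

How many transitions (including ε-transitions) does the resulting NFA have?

17

Per subexpression:
Each of the 6 symbol leaves contributes 1 transition (1 symbol, 0 ε).
  ba → 3 transitions (2 symbol, 1 ε)
  d|ba → 8 transitions (3 symbol, 5 ε)
  abc(d|ba) → 14 transitions (6 symbol, 8 ε)
  (abc(d|ba))+ → 17 transitions (6 symbol, 11 ε)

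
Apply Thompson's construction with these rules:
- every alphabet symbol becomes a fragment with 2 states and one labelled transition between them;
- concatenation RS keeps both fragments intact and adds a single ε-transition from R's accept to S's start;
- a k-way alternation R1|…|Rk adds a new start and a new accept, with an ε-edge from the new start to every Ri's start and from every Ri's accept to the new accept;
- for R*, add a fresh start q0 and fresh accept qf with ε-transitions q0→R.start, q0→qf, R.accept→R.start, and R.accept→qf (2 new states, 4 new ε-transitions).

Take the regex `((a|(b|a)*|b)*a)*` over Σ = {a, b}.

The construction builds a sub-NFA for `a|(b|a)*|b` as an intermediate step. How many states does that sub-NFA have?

14

Fragment for `a|(b|a)*|b`:
Each of the 4 symbol leaves contributes a 2-state fragment.
  b|a : 6 states
  (b|a)* : 8 states
  a|(b|a)*|b : 14 states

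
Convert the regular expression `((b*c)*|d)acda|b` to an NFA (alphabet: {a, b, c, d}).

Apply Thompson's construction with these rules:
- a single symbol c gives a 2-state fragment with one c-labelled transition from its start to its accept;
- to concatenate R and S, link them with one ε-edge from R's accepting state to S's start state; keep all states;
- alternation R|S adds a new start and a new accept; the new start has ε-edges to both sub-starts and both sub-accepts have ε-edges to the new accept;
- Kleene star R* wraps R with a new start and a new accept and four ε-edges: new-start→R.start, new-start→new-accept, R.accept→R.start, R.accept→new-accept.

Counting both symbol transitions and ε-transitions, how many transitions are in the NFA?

29

Recursing over subexpressions:
Each of the 8 symbol leaves contributes 1 transition (1 symbol, 0 ε).
  b* : 5 transitions (1 symbol, 4 ε)
  b*c : 7 transitions (2 symbol, 5 ε)
  (b*c)* : 11 transitions (2 symbol, 9 ε)
  (b*c)*|d : 16 transitions (3 symbol, 13 ε)
  ((b*c)*|d)acda : 24 transitions (7 symbol, 17 ε)
  ((b*c)*|d)acda|b : 29 transitions (8 symbol, 21 ε)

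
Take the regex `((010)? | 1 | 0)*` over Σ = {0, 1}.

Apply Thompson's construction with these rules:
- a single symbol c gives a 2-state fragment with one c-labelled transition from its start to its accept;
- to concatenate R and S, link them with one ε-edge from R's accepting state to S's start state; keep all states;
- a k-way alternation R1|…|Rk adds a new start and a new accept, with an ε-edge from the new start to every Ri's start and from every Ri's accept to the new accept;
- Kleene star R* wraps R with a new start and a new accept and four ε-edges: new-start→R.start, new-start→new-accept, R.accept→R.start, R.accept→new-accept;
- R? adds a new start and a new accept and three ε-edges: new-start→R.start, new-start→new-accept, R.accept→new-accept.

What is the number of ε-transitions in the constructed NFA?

Per subexpression:
Each of the 5 symbol leaves contributes 0 ε-transitions.
  010 = 2 ε-transitions
  (010)? = 5 ε-transitions
  (010)? | 1 | 0 = 11 ε-transitions
  ((010)? | 1 | 0)* = 15 ε-transitions

15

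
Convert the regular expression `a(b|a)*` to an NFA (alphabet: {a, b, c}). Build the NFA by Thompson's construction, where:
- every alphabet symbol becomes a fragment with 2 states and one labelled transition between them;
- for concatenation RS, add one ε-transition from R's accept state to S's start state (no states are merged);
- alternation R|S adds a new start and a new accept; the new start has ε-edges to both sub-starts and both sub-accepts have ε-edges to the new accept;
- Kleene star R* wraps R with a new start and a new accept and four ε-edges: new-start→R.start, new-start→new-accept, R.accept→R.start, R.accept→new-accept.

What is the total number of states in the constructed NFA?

By structural recursion:
Each of the 3 symbol leaves contributes a 2-state fragment.
  b|a = 6 states
  (b|a)* = 8 states
  a(b|a)* = 10 states

10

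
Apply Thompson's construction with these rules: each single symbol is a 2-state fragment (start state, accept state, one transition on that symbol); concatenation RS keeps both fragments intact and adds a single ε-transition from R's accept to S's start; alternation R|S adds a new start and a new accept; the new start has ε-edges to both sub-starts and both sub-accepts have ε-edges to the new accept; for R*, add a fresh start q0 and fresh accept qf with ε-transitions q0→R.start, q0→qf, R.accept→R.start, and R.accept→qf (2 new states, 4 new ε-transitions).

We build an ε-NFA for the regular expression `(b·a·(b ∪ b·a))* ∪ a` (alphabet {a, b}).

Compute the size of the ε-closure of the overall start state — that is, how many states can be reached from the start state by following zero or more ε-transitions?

6

Work bottom-up. For each fragment F, track |ε-closure(F.start)| and whether F's accept lies in that closure (i.e. whether F accepts ε). A single-symbol fragment has closure size 1 and does not accept ε.
  b·a : C equals the left operand's closure size = 1 (its accept is not ε-reachable, so the closure stops there)
  b ∪ b·a : C = 1 + 1 + 1 = 3 (the new accept is not ε-reachable since no branch accepts ε)
  b·a·(b ∪ b·a) : same as the first factor's closure: C = 1
  (b·a·(b ∪ b·a))* : the star's fresh start ε-reaches both the body's start and the fresh accept: C = 2 + 1 = 3
  (b·a·(b ∪ b·a))* ∪ a : C = 1 (new start) + (3 + 1) + 1 (new accept, since some branch ε-reaches its own accept) = 6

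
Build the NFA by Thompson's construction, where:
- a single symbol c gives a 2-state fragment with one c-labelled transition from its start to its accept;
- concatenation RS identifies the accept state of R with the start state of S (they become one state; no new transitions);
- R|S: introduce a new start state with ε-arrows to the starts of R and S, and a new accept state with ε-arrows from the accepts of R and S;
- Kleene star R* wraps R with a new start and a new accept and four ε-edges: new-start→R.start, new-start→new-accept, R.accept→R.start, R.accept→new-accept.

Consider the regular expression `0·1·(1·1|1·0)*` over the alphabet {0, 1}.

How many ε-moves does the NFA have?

Bottom-up over the parse tree:
Each of the 6 symbol leaves contributes 0 ε-transitions.
  1·1 = 0 ε-transitions
  1·0 = 0 ε-transitions
  1·1|1·0 = 4 ε-transitions
  (1·1|1·0)* = 8 ε-transitions
  0·1·(1·1|1·0)* = 8 ε-transitions

8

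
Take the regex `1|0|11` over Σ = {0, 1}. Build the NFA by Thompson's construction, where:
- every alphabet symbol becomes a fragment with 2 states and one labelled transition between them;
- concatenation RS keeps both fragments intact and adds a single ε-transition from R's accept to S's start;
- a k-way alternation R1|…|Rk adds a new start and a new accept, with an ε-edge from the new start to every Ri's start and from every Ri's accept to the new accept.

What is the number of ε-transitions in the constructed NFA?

7

Building bottom-up:
Each of the 4 symbol leaves contributes 0 ε-transitions.
  11 : 1 ε-transition
  1|0|11 : 7 ε-transitions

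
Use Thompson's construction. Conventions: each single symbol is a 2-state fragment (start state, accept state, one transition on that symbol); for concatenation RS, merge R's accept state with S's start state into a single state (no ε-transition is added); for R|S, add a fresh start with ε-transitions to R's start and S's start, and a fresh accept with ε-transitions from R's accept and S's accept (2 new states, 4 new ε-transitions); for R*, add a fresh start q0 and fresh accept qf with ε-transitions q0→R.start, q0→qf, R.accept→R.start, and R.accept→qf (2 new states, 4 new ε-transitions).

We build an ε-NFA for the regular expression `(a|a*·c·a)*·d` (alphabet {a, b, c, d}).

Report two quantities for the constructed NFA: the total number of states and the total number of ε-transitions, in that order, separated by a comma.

13, 12

Recursing over subexpressions:
Each of the 5 symbol leaves contributes 2 states and 0 ε-transitions.
  a* → 4 states, 4 ε-transitions
  a*·c·a → 6 states, 4 ε-transitions
  a|a*·c·a → 10 states, 8 ε-transitions
  (a|a*·c·a)* → 12 states, 12 ε-transitions
  (a|a*·c·a)*·d → 13 states, 12 ε-transitions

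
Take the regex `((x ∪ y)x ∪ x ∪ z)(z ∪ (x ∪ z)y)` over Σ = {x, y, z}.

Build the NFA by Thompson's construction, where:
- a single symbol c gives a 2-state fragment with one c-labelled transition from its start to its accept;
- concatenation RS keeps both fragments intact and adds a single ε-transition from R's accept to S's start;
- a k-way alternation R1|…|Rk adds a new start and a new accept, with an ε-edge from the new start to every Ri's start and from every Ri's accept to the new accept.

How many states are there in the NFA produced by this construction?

26

Recursing over subexpressions:
Each of the 9 symbol leaves contributes a 2-state fragment.
  x ∪ y = 6 states
  (x ∪ y)x = 8 states
  (x ∪ y)x ∪ x ∪ z = 14 states
  x ∪ z = 6 states
  (x ∪ z)y = 8 states
  z ∪ (x ∪ z)y = 12 states
  ((x ∪ y)x ∪ x ∪ z)(z ∪ (x ∪ z)y) = 26 states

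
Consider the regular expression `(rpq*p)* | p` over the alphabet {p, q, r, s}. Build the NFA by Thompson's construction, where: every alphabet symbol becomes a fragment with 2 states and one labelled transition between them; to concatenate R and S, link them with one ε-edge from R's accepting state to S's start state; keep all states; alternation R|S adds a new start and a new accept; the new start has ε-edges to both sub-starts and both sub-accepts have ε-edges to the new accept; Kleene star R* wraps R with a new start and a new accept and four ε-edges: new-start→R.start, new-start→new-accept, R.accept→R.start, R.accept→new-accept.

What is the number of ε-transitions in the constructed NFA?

By structural recursion:
Each of the 5 symbol leaves contributes 0 ε-transitions.
  q* → 4 ε-transitions
  rpq*p → 7 ε-transitions
  (rpq*p)* → 11 ε-transitions
  (rpq*p)* | p → 15 ε-transitions

15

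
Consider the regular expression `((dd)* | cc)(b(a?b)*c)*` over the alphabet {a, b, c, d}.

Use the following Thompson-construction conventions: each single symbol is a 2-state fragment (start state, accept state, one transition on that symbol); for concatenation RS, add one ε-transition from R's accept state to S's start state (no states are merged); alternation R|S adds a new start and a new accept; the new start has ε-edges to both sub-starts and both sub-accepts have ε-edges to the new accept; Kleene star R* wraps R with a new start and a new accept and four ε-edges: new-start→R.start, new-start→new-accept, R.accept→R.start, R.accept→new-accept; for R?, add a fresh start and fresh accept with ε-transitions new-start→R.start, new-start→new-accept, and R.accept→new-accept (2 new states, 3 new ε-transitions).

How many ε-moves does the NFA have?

25

Building bottom-up:
Each of the 8 symbol leaves contributes 0 ε-transitions.
  dd → 1 ε-transition
  (dd)* → 5 ε-transitions
  cc → 1 ε-transition
  (dd)* | cc → 10 ε-transitions
  a? → 3 ε-transitions
  a?b → 4 ε-transitions
  (a?b)* → 8 ε-transitions
  b(a?b)*c → 10 ε-transitions
  (b(a?b)*c)* → 14 ε-transitions
  ((dd)* | cc)(b(a?b)*c)* → 25 ε-transitions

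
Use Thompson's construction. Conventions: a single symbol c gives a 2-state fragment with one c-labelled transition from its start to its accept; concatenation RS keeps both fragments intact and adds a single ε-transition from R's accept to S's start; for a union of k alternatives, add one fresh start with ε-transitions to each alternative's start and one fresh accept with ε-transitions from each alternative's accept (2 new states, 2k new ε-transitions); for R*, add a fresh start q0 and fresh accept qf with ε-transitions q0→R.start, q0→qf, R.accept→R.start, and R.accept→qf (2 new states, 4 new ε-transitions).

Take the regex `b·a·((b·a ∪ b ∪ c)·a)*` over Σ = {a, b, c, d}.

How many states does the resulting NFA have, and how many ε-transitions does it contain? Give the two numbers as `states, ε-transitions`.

Building bottom-up:
Each of the 7 symbol leaves contributes 2 states and 0 ε-transitions.
  b·a → 4 states, 1 ε-transition
  b·a ∪ b ∪ c → 10 states, 7 ε-transitions
  (b·a ∪ b ∪ c)·a → 12 states, 8 ε-transitions
  ((b·a ∪ b ∪ c)·a)* → 14 states, 12 ε-transitions
  b·a·((b·a ∪ b ∪ c)·a)* → 18 states, 14 ε-transitions

18, 14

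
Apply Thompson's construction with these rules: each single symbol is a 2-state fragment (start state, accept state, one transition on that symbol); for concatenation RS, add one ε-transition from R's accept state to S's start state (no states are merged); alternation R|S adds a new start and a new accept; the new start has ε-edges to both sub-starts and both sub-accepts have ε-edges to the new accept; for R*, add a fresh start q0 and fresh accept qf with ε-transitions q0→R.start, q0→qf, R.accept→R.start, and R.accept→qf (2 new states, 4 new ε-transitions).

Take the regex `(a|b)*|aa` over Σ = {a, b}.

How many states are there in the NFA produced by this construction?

Building bottom-up:
Each of the 4 symbol leaves contributes a 2-state fragment.
  a|b = 6 states
  (a|b)* = 8 states
  aa = 4 states
  (a|b)*|aa = 14 states

14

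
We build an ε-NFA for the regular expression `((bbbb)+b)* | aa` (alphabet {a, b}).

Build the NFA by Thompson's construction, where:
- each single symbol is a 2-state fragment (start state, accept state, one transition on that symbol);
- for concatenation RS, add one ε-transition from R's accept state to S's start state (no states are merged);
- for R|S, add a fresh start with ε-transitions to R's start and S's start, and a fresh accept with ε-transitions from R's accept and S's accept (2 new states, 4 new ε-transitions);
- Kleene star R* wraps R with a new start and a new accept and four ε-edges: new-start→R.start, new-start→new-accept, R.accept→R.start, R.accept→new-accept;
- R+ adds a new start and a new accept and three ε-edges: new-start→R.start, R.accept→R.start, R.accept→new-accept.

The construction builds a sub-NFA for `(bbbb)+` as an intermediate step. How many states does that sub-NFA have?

Fragment for `(bbbb)+`:
Each of the 4 symbol leaves contributes a 2-state fragment.
  bbbb — 8 states
  (bbbb)+ — 10 states

10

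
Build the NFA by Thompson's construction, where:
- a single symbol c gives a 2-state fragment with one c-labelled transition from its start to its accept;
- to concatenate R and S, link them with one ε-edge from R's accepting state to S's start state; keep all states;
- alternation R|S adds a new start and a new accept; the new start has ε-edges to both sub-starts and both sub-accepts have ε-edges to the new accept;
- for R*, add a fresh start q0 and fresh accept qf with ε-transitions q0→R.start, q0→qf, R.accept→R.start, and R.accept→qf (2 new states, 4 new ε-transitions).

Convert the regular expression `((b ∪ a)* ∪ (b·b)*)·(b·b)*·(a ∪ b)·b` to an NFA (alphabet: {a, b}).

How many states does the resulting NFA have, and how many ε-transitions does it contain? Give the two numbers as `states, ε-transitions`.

30, 29

Bottom-up over the parse tree:
Each of the 9 symbol leaves contributes 2 states and 0 ε-transitions.
  b ∪ a — 6 states, 4 ε-transitions
  (b ∪ a)* — 8 states, 8 ε-transitions
  b·b — 4 states, 1 ε-transition
  (b·b)* — 6 states, 5 ε-transitions
  (b ∪ a)* ∪ (b·b)* — 16 states, 17 ε-transitions
  b·b — 4 states, 1 ε-transition
  (b·b)* — 6 states, 5 ε-transitions
  a ∪ b — 6 states, 4 ε-transitions
  ((b ∪ a)* ∪ (b·b)*)·(b·b)*·(a ∪ b)·b — 30 states, 29 ε-transitions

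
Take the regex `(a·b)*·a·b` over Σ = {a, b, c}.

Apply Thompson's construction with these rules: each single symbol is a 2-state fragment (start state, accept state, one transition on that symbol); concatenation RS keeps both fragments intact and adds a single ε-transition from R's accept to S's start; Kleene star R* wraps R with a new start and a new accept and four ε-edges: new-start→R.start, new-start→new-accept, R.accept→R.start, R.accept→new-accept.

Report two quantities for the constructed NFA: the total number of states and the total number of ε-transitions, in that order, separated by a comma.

10, 7

Building bottom-up:
Each of the 4 symbol leaves contributes 2 states and 0 ε-transitions.
  a·b → 4 states, 1 ε-transition
  (a·b)* → 6 states, 5 ε-transitions
  (a·b)*·a·b → 10 states, 7 ε-transitions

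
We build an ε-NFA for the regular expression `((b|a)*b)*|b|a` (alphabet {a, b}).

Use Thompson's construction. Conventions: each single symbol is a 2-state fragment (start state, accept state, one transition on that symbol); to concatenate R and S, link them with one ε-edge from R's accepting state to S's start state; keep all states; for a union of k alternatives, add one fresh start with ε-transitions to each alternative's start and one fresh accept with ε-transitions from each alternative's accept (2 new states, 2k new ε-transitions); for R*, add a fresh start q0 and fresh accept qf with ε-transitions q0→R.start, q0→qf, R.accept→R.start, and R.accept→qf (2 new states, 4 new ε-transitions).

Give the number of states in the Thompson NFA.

18

By structural recursion:
Each of the 5 symbol leaves contributes a 2-state fragment.
  b|a — 6 states
  (b|a)* — 8 states
  (b|a)*b — 10 states
  ((b|a)*b)* — 12 states
  ((b|a)*b)*|b|a — 18 states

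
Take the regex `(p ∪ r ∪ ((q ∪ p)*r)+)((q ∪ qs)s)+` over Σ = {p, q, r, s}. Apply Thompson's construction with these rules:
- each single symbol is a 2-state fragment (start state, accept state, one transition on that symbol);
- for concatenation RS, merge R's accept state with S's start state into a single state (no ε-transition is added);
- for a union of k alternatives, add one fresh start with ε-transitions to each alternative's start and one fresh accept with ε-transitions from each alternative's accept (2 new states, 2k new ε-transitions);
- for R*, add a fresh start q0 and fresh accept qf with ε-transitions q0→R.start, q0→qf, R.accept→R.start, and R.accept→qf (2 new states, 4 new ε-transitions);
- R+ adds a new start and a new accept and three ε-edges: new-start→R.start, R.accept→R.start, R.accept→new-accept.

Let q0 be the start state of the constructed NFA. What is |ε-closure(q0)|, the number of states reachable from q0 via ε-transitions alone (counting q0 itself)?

Compute the ε-closure size of each fragment's start state recursively; a symbol fragment's start has no outgoing ε-edge, so its closure is just itself (size 1).
  q ∪ p : |closure| = 1 + 1 + 1 = 3 (the new accept is not ε-reachable since no branch accepts ε)
  (q ∪ p)* : the star's fresh start ε-reaches both the body's start and the fresh accept: |closure| = 2 + 3 = 5
  (q ∪ p)*r : the left operand accepts ε, so the closure extends into the next operand (the shared merged state is already counted); |closure| = 5 + (1−1) = 5
  ((q ∪ p)*r)+ : new start ε-reaches only the body's start; the new accept needs a symbol first: |closure| = 1 + 5 = 6
  p ∪ r ∪ ((q ∪ p)*r)+ : |closure| = 1 + 1 + 1 + 6 = 9 (the new accept is not ε-reachable since no branch accepts ε)
  qs : |closure| equals the left operand's closure size = 1 (its accept is not ε-reachable, so the closure stops there)
  q ∪ qs : |closure| = 1 + 1 + 1 = 3 (the new accept is not ε-reachable since no branch accepts ε)
  (q ∪ qs)s : same as the first factor's closure: |closure| = 3
  ((q ∪ qs)s)+ : new start ε-reaches only the body's start; the new accept needs a symbol first: |closure| = 1 + 3 = 4
  (p ∪ r ∪ ((q ∪ p)*r)+)((q ∪ qs)s)+ : |closure| equals the left operand's closure size = 9 (its accept is not ε-reachable, so the closure stops there)

9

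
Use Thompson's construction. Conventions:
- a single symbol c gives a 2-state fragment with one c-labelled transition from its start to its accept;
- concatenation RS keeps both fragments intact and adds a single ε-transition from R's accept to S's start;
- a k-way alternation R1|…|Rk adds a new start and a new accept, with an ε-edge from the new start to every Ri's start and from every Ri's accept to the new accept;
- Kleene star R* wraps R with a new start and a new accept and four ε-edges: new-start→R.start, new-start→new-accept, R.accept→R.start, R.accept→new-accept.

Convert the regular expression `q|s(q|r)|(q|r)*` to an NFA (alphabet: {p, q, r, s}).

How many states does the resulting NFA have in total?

20

Building bottom-up:
Each of the 6 symbol leaves contributes a 2-state fragment.
  q|r — 6 states
  s(q|r) — 8 states
  q|r — 6 states
  (q|r)* — 8 states
  q|s(q|r)|(q|r)* — 20 states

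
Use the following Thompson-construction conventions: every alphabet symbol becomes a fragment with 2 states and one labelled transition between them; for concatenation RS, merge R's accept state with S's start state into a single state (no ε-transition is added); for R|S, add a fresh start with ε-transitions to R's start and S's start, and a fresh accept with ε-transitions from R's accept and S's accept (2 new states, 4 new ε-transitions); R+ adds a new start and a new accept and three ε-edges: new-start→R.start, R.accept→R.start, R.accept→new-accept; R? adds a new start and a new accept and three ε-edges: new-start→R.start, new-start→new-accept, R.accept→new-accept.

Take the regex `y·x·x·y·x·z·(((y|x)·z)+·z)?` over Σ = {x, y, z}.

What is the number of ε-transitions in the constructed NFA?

10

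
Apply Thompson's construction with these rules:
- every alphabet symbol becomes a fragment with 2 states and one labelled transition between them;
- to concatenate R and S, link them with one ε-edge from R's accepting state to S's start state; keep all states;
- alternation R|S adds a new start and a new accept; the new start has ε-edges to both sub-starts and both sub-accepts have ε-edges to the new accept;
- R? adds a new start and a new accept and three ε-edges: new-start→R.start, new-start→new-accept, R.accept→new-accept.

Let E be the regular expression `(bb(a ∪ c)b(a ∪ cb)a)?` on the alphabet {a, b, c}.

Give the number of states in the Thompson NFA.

24

Recursing over subexpressions:
Each of the 9 symbol leaves contributes a 2-state fragment.
  a ∪ c → 6 states
  cb → 4 states
  a ∪ cb → 8 states
  bb(a ∪ c)b(a ∪ cb)a → 22 states
  (bb(a ∪ c)b(a ∪ cb)a)? → 24 states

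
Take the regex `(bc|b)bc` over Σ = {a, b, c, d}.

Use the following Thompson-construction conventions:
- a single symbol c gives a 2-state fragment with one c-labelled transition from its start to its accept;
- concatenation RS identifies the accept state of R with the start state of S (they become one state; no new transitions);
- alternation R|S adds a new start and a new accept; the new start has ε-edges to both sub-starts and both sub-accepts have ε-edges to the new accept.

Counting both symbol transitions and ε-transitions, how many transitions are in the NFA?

Bottom-up over the parse tree:
Each of the 5 symbol leaves contributes 1 transition (1 symbol, 0 ε).
  bc = 2 transitions (2 symbol, 0 ε)
  bc|b = 7 transitions (3 symbol, 4 ε)
  (bc|b)bc = 9 transitions (5 symbol, 4 ε)

9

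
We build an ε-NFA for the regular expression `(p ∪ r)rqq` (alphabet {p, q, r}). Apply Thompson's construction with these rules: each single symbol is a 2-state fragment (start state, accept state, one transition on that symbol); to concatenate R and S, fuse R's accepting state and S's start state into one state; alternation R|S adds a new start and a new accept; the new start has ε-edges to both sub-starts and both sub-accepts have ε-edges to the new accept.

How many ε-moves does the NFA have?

4

Recursing over subexpressions:
Each of the 5 symbol leaves contributes 0 ε-transitions.
  p ∪ r → 4 ε-transitions
  (p ∪ r)rqq → 4 ε-transitions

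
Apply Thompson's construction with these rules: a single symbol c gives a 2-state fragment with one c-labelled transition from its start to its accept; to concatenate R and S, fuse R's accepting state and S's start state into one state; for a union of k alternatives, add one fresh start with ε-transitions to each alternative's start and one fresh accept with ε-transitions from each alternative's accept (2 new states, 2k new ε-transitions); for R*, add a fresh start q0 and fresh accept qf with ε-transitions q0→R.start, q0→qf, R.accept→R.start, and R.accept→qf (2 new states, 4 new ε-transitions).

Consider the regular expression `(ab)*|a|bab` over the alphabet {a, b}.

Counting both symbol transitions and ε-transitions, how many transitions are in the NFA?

16

Building bottom-up:
Each of the 6 symbol leaves contributes 1 transition (1 symbol, 0 ε).
  ab — 2 transitions (2 symbol, 0 ε)
  (ab)* — 6 transitions (2 symbol, 4 ε)
  bab — 3 transitions (3 symbol, 0 ε)
  (ab)*|a|bab — 16 transitions (6 symbol, 10 ε)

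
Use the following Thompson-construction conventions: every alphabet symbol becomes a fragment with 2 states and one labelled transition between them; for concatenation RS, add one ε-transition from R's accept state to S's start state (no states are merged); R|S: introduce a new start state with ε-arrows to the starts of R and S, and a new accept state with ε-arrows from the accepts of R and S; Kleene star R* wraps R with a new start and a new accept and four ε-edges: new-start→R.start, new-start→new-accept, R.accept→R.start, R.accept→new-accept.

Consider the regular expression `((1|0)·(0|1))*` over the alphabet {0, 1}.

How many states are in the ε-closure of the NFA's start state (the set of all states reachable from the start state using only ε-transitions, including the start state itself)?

Let C(F) = |ε-closure(F.start)| within fragment F, and note whether F accepts ε. Symbol fragments have C = 1 and do not accept ε. Then:
  1|0 → new start ε-reaches every alternative's start; none of them accept ε, so the new accept is not reached: |closure| = 1 + 1 + 1 = 3
  0|1 → |closure| = 1 + 1 + 1 = 3 (the new accept is not ε-reachable since no branch accepts ε)
  (1|0)·(0|1) → same as the first factor's closure: |closure| = 3
  ((1|0)·(0|1))* → |closure| = 1 (new start) + 3 (body) + 1 (new accept) = 5

5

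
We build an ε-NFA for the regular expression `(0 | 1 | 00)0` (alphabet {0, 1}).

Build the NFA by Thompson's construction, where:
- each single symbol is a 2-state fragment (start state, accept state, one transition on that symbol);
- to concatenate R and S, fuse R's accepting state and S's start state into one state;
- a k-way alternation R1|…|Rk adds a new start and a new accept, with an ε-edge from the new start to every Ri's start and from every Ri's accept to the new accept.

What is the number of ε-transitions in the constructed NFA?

6

Building bottom-up:
Each of the 5 symbol leaves contributes 0 ε-transitions.
  00 — 0 ε-transitions
  0 | 1 | 00 — 6 ε-transitions
  (0 | 1 | 00)0 — 6 ε-transitions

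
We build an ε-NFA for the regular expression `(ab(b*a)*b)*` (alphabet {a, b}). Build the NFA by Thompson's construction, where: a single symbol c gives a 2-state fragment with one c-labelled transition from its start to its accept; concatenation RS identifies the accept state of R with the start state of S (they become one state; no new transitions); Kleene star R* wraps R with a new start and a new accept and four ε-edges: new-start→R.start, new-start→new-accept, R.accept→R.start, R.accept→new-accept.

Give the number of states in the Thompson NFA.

Bottom-up over the parse tree:
Each of the 5 symbol leaves contributes a 2-state fragment.
  b* → 4 states
  b*a → 5 states
  (b*a)* → 7 states
  ab(b*a)*b → 10 states
  (ab(b*a)*b)* → 12 states

12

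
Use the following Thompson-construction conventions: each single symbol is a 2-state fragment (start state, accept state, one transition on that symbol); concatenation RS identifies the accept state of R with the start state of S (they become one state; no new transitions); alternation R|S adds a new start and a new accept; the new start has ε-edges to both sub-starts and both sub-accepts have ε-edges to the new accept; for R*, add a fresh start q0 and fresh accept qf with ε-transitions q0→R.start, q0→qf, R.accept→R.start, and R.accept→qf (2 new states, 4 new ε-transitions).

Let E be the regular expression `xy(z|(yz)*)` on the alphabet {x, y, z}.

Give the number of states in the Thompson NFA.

11

Bottom-up over the parse tree:
Each of the 5 symbol leaves contributes a 2-state fragment.
  yz — 3 states
  (yz)* — 5 states
  z|(yz)* — 9 states
  xy(z|(yz)*) — 11 states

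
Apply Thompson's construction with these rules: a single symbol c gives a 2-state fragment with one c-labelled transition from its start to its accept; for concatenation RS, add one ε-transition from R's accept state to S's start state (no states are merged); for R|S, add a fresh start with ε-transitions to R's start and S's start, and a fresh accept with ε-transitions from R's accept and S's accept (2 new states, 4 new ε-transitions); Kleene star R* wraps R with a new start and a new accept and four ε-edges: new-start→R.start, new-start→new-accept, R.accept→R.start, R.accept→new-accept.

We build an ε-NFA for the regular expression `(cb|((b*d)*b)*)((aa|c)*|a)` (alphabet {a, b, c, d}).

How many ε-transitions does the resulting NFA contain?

By structural recursion:
Each of the 9 symbol leaves contributes 0 ε-transitions.
  cb — 1 ε-transition
  b* — 4 ε-transitions
  b*d — 5 ε-transitions
  (b*d)* — 9 ε-transitions
  (b*d)*b — 10 ε-transitions
  ((b*d)*b)* — 14 ε-transitions
  cb|((b*d)*b)* — 19 ε-transitions
  aa — 1 ε-transition
  aa|c — 5 ε-transitions
  (aa|c)* — 9 ε-transitions
  (aa|c)*|a — 13 ε-transitions
  (cb|((b*d)*b)*)((aa|c)*|a) — 33 ε-transitions

33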